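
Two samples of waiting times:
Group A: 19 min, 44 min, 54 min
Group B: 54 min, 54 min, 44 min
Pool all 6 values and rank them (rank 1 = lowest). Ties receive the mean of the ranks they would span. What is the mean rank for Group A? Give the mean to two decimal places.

2.83

Sorted (ascending): 19, 44, 44, 54, 54, 54
The 2 values of 44 occupy positions 2–3 → average rank (2+3)/2 = 2.5.
The 3 values of 54 occupy positions 4–6 → average rank 5.
Group A values → pooled ranks: 19→1, 44→2.5, 54→5
Mean rank = (1 + 2.5 + 5) / 3 = 2.83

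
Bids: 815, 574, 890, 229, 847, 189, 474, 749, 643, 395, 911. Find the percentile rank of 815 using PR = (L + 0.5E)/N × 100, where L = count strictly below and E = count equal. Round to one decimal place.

68.2

N = 11.
Strictly below 815: 7. Equal to 815: 1.
PR = (7 + 0.5·1)/11 × 100 = 68.2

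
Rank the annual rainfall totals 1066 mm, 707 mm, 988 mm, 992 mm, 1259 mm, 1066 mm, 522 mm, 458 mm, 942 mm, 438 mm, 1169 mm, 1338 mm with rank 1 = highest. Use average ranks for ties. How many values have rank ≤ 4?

3

Sorted (descending): 1338, 1259, 1169, 1066, 1066, 992, 988, 942, 707, 522, 458, 438
The 2 values of 1066 occupy positions 4–5 → average rank (4+5)/2 = 4.5.
Ranks ≤ 4: {1, 2, 3} → 3 values.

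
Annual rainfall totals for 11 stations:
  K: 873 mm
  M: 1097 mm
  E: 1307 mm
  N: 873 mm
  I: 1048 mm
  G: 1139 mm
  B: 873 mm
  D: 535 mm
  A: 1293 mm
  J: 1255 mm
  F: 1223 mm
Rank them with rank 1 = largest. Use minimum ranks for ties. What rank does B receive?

Sorted (descending): 1307, 1293, 1255, 1223, 1139, 1097, 1048, 873, 873, 873, 535
The 3 values of 873 occupy positions 8–10 → each gets rank 8.
B has value 873 mm → rank 8.

8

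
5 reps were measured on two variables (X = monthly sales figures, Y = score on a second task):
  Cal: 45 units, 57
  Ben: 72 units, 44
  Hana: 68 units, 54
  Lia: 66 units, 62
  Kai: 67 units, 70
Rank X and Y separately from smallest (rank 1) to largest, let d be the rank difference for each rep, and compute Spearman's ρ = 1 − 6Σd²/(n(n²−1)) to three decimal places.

Ranks of variable 1: 1, 5, 4, 2, 3
Ranks of variable 2: 3, 1, 2, 4, 5
d = r₁ − r₂: -2, 4, 2, -2, -2
d²: 4, 16, 4, 4, 4; Σd² = 32
ρ = 1 − 6·32/(5·24) = 1 − 192/120 = -0.600

-0.600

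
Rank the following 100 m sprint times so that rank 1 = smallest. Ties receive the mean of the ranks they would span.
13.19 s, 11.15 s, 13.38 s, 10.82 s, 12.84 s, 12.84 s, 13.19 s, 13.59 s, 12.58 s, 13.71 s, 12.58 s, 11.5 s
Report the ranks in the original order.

8.5, 2, 10, 1, 6.5, 6.5, 8.5, 11, 4.5, 12, 4.5, 3

Sorted (ascending): 10.82, 11.15, 11.5, 12.58, 12.58, 12.84, 12.84, 13.19, 13.19, 13.38, 13.59, 13.71
The 2 values of 12.58 occupy positions 4–5 → average rank (4+5)/2 = 4.5.
The 2 values of 12.84 occupy positions 6–7 → average rank (6+7)/2 = 6.5.
The 2 values of 13.19 occupy positions 8–9 → average rank (8+9)/2 = 8.5.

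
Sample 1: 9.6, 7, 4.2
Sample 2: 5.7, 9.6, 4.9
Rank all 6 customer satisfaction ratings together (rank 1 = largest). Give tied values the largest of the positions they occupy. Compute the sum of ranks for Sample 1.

11

Sorted (descending): 9.6, 9.6, 7, 5.7, 4.9, 4.2
The 2 values of 9.6 occupy positions 1–2 → each gets rank 2.
Sample 1 values → pooled ranks: 9.6→2, 7→3, 4.2→6
Rank sum = 2 + 3 + 6 = 11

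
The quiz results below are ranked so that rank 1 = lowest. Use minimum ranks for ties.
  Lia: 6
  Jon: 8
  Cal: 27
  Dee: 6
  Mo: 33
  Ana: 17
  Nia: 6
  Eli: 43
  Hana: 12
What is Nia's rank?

1

Sorted (ascending): 6, 6, 6, 8, 12, 17, 27, 33, 43
The 3 values of 6 occupy positions 1–3 → each gets rank 1.
Nia has value 6 → rank 1.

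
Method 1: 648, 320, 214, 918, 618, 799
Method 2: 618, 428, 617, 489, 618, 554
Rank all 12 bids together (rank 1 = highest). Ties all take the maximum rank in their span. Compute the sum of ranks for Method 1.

Sorted (descending): 918, 799, 648, 618, 618, 618, 617, 554, 489, 428, 320, 214
The 3 values of 618 occupy positions 4–6 → each gets rank 6.
Method 1 values → pooled ranks: 648→3, 320→11, 214→12, 918→1, 618→6, 799→2
Rank sum = 3 + 11 + 12 + 1 + 6 + 2 = 35

35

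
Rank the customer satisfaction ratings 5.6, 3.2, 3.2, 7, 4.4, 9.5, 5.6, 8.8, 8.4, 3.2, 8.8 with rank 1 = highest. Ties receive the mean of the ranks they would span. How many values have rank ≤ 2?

Sorted (descending): 9.5, 8.8, 8.8, 8.4, 7, 5.6, 5.6, 4.4, 3.2, 3.2, 3.2
The 2 values of 8.8 occupy positions 2–3 → average rank (2+3)/2 = 2.5.
The 2 values of 5.6 occupy positions 6–7 → average rank (6+7)/2 = 6.5.
The 3 values of 3.2 occupy positions 9–11 → average rank 10.
Ranks ≤ 2: {1} → 1 value.

1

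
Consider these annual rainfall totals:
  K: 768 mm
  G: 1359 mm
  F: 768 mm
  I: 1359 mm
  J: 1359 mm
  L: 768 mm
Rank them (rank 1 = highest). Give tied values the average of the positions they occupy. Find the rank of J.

Sorted (descending): 1359, 1359, 1359, 768, 768, 768
The 3 values of 1359 occupy positions 1–3 → average rank 2.
The 3 values of 768 occupy positions 4–6 → average rank 5.
J has value 1359 mm → rank 2.

2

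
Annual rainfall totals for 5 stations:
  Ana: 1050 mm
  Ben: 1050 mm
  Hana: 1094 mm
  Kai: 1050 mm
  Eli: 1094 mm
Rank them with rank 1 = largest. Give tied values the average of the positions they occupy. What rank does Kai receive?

4

Sorted (descending): 1094, 1094, 1050, 1050, 1050
The 2 values of 1094 occupy positions 1–2 → average rank (1+2)/2 = 1.5.
The 3 values of 1050 occupy positions 3–5 → average rank 4.
Kai has value 1050 mm → rank 4.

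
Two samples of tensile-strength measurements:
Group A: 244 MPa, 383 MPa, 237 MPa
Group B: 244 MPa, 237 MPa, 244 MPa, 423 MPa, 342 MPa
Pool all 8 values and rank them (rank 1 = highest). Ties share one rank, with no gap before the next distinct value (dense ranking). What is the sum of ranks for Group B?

17

Sorted (descending): 423, 383, 342, 244, 244, 244, 237, 237
The 3 values of 244 share dense rank 4.
The 2 values of 237 share dense rank 5.
Remaining distinct values take the next consecutive integers.
Group B values → pooled ranks: 244→4, 237→5, 244→4, 423→1, 342→3
Rank sum = 4 + 5 + 4 + 1 + 3 = 17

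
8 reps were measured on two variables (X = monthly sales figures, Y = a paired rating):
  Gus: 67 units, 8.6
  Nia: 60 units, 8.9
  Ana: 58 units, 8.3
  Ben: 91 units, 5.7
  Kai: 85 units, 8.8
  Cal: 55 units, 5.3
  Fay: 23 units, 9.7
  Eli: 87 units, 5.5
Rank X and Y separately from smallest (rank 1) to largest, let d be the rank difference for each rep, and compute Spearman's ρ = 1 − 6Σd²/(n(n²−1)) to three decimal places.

-0.310

Ranks of variable 1: 5, 4, 3, 8, 6, 2, 1, 7
Ranks of variable 2: 5, 7, 4, 3, 6, 1, 8, 2
d = r₁ − r₂: 0, -3, -1, 5, 0, 1, -7, 5
d²: 0, 9, 1, 25, 0, 1, 49, 25; Σd² = 110
ρ = 1 − 6·110/(8·63) = 1 − 660/504 = -0.310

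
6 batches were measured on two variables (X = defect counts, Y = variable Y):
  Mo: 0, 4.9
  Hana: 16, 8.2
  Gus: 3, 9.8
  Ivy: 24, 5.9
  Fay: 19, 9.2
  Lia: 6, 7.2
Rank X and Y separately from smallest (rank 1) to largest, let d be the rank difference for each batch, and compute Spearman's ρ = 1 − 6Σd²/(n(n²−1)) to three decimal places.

Ranks of variable 1: 1, 4, 2, 6, 5, 3
Ranks of variable 2: 1, 4, 6, 2, 5, 3
d = r₁ − r₂: 0, 0, -4, 4, 0, 0
d²: 0, 0, 16, 16, 0, 0; Σd² = 32
ρ = 1 − 6·32/(6·35) = 1 − 192/210 = 0.086

0.086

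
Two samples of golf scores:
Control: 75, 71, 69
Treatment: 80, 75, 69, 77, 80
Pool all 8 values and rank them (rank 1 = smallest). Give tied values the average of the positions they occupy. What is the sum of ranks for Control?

Sorted (ascending): 69, 69, 71, 75, 75, 77, 80, 80
The 2 values of 69 occupy positions 1–2 → average rank (1+2)/2 = 1.5.
The 2 values of 75 occupy positions 4–5 → average rank (4+5)/2 = 4.5.
The 2 values of 80 occupy positions 7–8 → average rank (7+8)/2 = 7.5.
Control values → pooled ranks: 75→4.5, 71→3, 69→1.5
Rank sum = 4.5 + 3 + 1.5 = 9

9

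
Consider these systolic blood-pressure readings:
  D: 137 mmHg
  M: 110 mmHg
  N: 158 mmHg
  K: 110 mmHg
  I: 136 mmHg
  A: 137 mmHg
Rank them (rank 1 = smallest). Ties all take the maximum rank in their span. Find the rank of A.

Sorted (ascending): 110, 110, 136, 137, 137, 158
The 2 values of 110 occupy positions 1–2 → each gets rank 2.
The 2 values of 137 occupy positions 4–5 → each gets rank 5.
A has value 137 mmHg → rank 5.

5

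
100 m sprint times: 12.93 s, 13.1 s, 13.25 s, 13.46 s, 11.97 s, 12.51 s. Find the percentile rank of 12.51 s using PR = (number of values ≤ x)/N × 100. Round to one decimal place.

N = 6.
Strictly below 12.51: 1. Equal to 12.51: 1.
PR = 2/6 × 100 = 33.3

33.3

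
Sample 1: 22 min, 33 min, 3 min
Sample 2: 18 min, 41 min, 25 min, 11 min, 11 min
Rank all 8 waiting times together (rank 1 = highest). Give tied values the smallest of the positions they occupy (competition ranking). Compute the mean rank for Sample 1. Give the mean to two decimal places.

4.67

Sorted (descending): 41, 33, 25, 22, 18, 11, 11, 3
The 2 values of 11 occupy positions 6–7 → each gets rank 6.
Sample 1 values → pooled ranks: 22→4, 33→2, 3→8
Mean rank = (4 + 2 + 8) / 3 = 4.67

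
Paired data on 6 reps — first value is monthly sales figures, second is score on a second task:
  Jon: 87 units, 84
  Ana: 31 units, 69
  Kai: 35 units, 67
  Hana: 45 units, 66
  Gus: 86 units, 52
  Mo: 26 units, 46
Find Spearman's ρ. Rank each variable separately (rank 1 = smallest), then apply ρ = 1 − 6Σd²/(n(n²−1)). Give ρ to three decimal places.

Ranks of variable 1: 6, 2, 3, 4, 5, 1
Ranks of variable 2: 6, 5, 4, 3, 2, 1
d = r₁ − r₂: 0, -3, -1, 1, 3, 0
d²: 0, 9, 1, 1, 9, 0; Σd² = 20
ρ = 1 − 6·20/(6·35) = 1 − 120/210 = 0.429

0.429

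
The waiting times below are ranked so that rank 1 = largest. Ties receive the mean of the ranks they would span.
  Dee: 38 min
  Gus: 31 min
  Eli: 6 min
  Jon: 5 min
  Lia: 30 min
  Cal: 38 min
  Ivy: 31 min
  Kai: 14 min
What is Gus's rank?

3.5

Sorted (descending): 38, 38, 31, 31, 30, 14, 6, 5
The 2 values of 38 occupy positions 1–2 → average rank (1+2)/2 = 1.5.
The 2 values of 31 occupy positions 3–4 → average rank (3+4)/2 = 3.5.
Gus has value 31 min → rank 3.5.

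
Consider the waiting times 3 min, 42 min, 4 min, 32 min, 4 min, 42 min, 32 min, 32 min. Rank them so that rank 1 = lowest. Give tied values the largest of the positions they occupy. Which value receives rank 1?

3

Sorted (ascending): 3, 4, 4, 32, 32, 32, 42, 42
The 2 values of 4 occupy positions 2–3 → each gets rank 3.
The 3 values of 32 occupy positions 4–6 → each gets rank 6.
The 2 values of 42 occupy positions 7–8 → each gets rank 8.
Rank 1 → value 3.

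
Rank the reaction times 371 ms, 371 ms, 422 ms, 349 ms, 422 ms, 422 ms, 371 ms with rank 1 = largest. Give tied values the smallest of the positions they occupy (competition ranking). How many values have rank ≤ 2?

Sorted (descending): 422, 422, 422, 371, 371, 371, 349
The 3 values of 422 occupy positions 1–3 → each gets rank 1.
The 3 values of 371 occupy positions 4–6 → each gets rank 4.
Ranks ≤ 2: {1, 1, 1} → 3 values.

3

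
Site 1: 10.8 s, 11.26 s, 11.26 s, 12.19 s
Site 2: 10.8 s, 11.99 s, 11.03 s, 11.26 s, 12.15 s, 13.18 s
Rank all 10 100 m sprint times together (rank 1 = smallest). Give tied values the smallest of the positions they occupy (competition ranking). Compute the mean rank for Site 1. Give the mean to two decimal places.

4.50

Sorted (ascending): 10.8, 10.8, 11.03, 11.26, 11.26, 11.26, 11.99, 12.15, 12.19, 13.18
The 2 values of 10.8 occupy positions 1–2 → each gets rank 1.
The 3 values of 11.26 occupy positions 4–6 → each gets rank 4.
Site 1 values → pooled ranks: 10.8→1, 11.26→4, 11.26→4, 12.19→9
Mean rank = (1 + 4 + 4 + 9) / 4 = 4.50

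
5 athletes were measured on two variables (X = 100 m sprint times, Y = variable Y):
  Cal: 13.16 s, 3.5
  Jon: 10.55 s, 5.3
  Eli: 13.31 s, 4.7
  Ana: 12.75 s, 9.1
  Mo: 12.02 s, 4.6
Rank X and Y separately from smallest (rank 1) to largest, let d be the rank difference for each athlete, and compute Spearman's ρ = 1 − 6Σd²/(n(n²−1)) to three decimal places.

Ranks of variable 1: 4, 1, 5, 3, 2
Ranks of variable 2: 1, 4, 3, 5, 2
d = r₁ − r₂: 3, -3, 2, -2, 0
d²: 9, 9, 4, 4, 0; Σd² = 26
ρ = 1 − 6·26/(5·24) = 1 − 156/120 = -0.300

-0.300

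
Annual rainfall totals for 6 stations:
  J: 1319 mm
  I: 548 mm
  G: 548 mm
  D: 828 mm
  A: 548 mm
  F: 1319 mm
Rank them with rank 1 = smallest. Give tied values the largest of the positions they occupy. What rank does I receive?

3

Sorted (ascending): 548, 548, 548, 828, 1319, 1319
The 3 values of 548 occupy positions 1–3 → each gets rank 3.
The 2 values of 1319 occupy positions 5–6 → each gets rank 6.
I has value 548 mm → rank 3.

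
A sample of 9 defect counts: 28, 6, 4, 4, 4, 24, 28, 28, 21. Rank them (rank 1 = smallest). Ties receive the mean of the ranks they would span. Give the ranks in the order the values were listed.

Sorted (ascending): 4, 4, 4, 6, 21, 24, 28, 28, 28
The 3 values of 4 occupy positions 1–3 → average rank 2.
The 3 values of 28 occupy positions 7–9 → average rank 8.

8, 4, 2, 2, 2, 6, 8, 8, 5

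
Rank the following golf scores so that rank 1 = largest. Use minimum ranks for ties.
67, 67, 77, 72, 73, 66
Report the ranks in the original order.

4, 4, 1, 3, 2, 6

Sorted (descending): 77, 73, 72, 67, 67, 66
The 2 values of 67 occupy positions 4–5 → each gets rank 4.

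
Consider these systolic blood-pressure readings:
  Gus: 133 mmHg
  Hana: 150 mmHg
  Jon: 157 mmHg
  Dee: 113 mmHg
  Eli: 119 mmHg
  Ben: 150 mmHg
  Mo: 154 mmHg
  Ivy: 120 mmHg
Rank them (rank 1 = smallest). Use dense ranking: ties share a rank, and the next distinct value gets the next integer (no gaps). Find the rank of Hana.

5

Sorted (ascending): 113, 119, 120, 133, 150, 150, 154, 157
The 2 values of 150 share dense rank 5.
Remaining distinct values take the next consecutive integers.
Hana has value 150 mmHg → rank 5.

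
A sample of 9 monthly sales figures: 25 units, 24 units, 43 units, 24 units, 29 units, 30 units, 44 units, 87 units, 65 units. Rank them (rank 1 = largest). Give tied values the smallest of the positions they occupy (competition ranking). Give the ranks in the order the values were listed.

7, 8, 4, 8, 6, 5, 3, 1, 2

Sorted (descending): 87, 65, 44, 43, 30, 29, 25, 24, 24
The 2 values of 24 occupy positions 8–9 → each gets rank 8.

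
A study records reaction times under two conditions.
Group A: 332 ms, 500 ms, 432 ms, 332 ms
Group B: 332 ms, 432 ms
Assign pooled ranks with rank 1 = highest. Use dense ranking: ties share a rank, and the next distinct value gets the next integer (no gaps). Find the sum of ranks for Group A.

9

Sorted (descending): 500, 432, 432, 332, 332, 332
The 2 values of 432 share dense rank 2.
The 3 values of 332 share dense rank 3.
Remaining distinct values take the next consecutive integers.
Group A values → pooled ranks: 332→3, 500→1, 432→2, 332→3
Rank sum = 3 + 1 + 2 + 3 = 9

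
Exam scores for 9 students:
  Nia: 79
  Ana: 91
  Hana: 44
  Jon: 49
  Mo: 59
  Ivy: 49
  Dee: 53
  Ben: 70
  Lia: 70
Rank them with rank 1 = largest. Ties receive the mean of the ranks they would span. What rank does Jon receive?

Sorted (descending): 91, 79, 70, 70, 59, 53, 49, 49, 44
The 2 values of 70 occupy positions 3–4 → average rank (3+4)/2 = 3.5.
The 2 values of 49 occupy positions 7–8 → average rank (7+8)/2 = 7.5.
Jon has value 49 → rank 7.5.

7.5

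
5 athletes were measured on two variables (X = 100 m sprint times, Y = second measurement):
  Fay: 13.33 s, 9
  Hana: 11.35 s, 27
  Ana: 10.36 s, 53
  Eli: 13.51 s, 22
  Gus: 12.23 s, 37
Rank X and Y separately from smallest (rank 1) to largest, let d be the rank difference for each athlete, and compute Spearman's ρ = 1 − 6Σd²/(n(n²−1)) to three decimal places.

-0.800

Ranks of variable 1: 4, 2, 1, 5, 3
Ranks of variable 2: 1, 3, 5, 2, 4
d = r₁ − r₂: 3, -1, -4, 3, -1
d²: 9, 1, 16, 9, 1; Σd² = 36
ρ = 1 − 6·36/(5·24) = 1 − 216/120 = -0.800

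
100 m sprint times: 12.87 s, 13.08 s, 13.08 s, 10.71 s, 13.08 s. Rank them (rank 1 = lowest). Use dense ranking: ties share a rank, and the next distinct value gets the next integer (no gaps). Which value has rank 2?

12.87

Sorted (ascending): 10.71, 12.87, 13.08, 13.08, 13.08
The 3 values of 13.08 share dense rank 3.
Remaining distinct values take the next consecutive integers.
Rank 2 → value 12.87.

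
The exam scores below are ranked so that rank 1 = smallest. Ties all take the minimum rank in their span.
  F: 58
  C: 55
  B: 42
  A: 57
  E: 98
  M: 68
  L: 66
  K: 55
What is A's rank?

Sorted (ascending): 42, 55, 55, 57, 58, 66, 68, 98
The 2 values of 55 occupy positions 2–3 → each gets rank 2.
A has value 57 → rank 4.

4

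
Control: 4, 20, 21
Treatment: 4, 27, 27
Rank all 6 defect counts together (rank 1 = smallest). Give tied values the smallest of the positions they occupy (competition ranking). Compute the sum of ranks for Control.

8

Sorted (ascending): 4, 4, 20, 21, 27, 27
The 2 values of 4 occupy positions 1–2 → each gets rank 1.
The 2 values of 27 occupy positions 5–6 → each gets rank 5.
Control values → pooled ranks: 4→1, 20→3, 21→4
Rank sum = 1 + 3 + 4 = 8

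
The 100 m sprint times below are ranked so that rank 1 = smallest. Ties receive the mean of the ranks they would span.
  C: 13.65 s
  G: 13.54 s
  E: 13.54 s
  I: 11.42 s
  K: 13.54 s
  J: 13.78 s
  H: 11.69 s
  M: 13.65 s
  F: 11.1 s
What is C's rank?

Sorted (ascending): 11.1, 11.42, 11.69, 13.54, 13.54, 13.54, 13.65, 13.65, 13.78
The 3 values of 13.54 occupy positions 4–6 → average rank 5.
The 2 values of 13.65 occupy positions 7–8 → average rank (7+8)/2 = 7.5.
C has value 13.65 s → rank 7.5.

7.5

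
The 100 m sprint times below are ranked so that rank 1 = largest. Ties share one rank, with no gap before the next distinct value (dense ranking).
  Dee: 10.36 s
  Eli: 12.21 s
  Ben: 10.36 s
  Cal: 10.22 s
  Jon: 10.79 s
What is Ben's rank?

Sorted (descending): 12.21, 10.79, 10.36, 10.36, 10.22
The 2 values of 10.36 share dense rank 3.
Remaining distinct values take the next consecutive integers.
Ben has value 10.36 s → rank 3.

3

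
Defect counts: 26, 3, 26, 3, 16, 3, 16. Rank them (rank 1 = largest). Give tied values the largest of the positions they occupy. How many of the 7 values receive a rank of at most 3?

2

Sorted (descending): 26, 26, 16, 16, 3, 3, 3
The 2 values of 26 occupy positions 1–2 → each gets rank 2.
The 2 values of 16 occupy positions 3–4 → each gets rank 4.
The 3 values of 3 occupy positions 5–7 → each gets rank 7.
Ranks ≤ 3: {2, 2} → 2 values.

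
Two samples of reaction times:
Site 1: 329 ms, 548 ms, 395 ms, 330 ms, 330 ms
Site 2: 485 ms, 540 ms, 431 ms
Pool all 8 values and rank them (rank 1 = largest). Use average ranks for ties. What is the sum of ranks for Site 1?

Sorted (descending): 548, 540, 485, 431, 395, 330, 330, 329
The 2 values of 330 occupy positions 6–7 → average rank (6+7)/2 = 6.5.
Site 1 values → pooled ranks: 329→8, 548→1, 395→5, 330→6.5, 330→6.5
Rank sum = 8 + 1 + 5 + 6.5 + 6.5 = 27

27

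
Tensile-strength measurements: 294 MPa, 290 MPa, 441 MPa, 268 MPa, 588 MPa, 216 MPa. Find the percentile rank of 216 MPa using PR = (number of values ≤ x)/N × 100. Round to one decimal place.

16.7

N = 6.
Strictly below 216: 0. Equal to 216: 1.
PR = 1/6 × 100 = 16.7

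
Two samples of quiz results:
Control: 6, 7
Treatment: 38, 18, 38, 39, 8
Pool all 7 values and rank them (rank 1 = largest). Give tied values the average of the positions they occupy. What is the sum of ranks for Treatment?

15

Sorted (descending): 39, 38, 38, 18, 8, 7, 6
The 2 values of 38 occupy positions 2–3 → average rank (2+3)/2 = 2.5.
Treatment values → pooled ranks: 38→2.5, 18→4, 38→2.5, 39→1, 8→5
Rank sum = 2.5 + 4 + 2.5 + 1 + 5 = 15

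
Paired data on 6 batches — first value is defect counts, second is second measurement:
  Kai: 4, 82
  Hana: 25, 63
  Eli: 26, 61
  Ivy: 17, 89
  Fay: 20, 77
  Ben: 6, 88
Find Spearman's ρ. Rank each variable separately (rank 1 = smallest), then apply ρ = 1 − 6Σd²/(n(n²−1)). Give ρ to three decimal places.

-0.771

Ranks of variable 1: 1, 5, 6, 3, 4, 2
Ranks of variable 2: 4, 2, 1, 6, 3, 5
d = r₁ − r₂: -3, 3, 5, -3, 1, -3
d²: 9, 9, 25, 9, 1, 9; Σd² = 62
ρ = 1 − 6·62/(6·35) = 1 − 372/210 = -0.771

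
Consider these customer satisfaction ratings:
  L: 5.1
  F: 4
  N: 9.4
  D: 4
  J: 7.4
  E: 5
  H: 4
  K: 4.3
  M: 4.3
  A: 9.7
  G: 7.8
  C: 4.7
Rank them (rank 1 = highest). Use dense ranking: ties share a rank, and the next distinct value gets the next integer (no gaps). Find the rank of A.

1

Sorted (descending): 9.7, 9.4, 7.8, 7.4, 5.1, 5, 4.7, 4.3, 4.3, 4, 4, 4
The 2 values of 4.3 share dense rank 8.
The 3 values of 4 share dense rank 9.
Remaining distinct values take the next consecutive integers.
A has value 9.7 → rank 1.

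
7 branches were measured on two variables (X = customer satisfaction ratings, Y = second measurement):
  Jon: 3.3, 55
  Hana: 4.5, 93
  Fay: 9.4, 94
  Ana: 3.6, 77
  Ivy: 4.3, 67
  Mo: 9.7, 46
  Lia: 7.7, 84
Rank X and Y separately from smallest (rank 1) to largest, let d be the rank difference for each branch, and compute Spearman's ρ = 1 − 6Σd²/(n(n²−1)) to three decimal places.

Ranks of variable 1: 1, 4, 6, 2, 3, 7, 5
Ranks of variable 2: 2, 6, 7, 4, 3, 1, 5
d = r₁ − r₂: -1, -2, -1, -2, 0, 6, 0
d²: 1, 4, 1, 4, 0, 36, 0; Σd² = 46
ρ = 1 − 6·46/(7·48) = 1 − 276/336 = 0.179

0.179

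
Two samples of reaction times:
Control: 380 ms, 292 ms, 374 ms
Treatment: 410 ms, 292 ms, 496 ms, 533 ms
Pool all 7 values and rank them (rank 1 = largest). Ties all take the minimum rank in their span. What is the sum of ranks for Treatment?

Sorted (descending): 533, 496, 410, 380, 374, 292, 292
The 2 values of 292 occupy positions 6–7 → each gets rank 6.
Treatment values → pooled ranks: 410→3, 292→6, 496→2, 533→1
Rank sum = 3 + 6 + 2 + 1 = 12

12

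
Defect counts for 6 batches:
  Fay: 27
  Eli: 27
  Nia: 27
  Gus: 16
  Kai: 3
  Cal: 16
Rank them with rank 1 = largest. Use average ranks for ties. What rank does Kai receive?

6

Sorted (descending): 27, 27, 27, 16, 16, 3
The 3 values of 27 occupy positions 1–3 → average rank 2.
The 2 values of 16 occupy positions 4–5 → average rank (4+5)/2 = 4.5.
Kai has value 3 → rank 6.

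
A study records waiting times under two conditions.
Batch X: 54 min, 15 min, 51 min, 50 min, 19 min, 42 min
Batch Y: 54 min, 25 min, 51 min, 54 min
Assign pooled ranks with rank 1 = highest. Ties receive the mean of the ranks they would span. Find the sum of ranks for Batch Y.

Sorted (descending): 54, 54, 54, 51, 51, 50, 42, 25, 19, 15
The 3 values of 54 occupy positions 1–3 → average rank 2.
The 2 values of 51 occupy positions 4–5 → average rank (4+5)/2 = 4.5.
Batch Y values → pooled ranks: 54→2, 25→8, 51→4.5, 54→2
Rank sum = 2 + 8 + 4.5 + 2 = 16.5

16.5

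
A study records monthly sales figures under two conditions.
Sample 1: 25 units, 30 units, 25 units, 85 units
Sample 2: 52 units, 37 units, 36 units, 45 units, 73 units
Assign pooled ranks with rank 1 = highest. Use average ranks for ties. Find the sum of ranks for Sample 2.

20

Sorted (descending): 85, 73, 52, 45, 37, 36, 30, 25, 25
The 2 values of 25 occupy positions 8–9 → average rank (8+9)/2 = 8.5.
Sample 2 values → pooled ranks: 52→3, 37→5, 36→6, 45→4, 73→2
Rank sum = 3 + 5 + 6 + 4 + 2 = 20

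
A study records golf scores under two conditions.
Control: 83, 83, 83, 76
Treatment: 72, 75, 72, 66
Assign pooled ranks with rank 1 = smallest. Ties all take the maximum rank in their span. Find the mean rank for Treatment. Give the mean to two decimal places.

Sorted (ascending): 66, 72, 72, 75, 76, 83, 83, 83
The 2 values of 72 occupy positions 2–3 → each gets rank 3.
The 3 values of 83 occupy positions 6–8 → each gets rank 8.
Treatment values → pooled ranks: 72→3, 75→4, 72→3, 66→1
Mean rank = (3 + 4 + 3 + 1) / 4 = 2.75

2.75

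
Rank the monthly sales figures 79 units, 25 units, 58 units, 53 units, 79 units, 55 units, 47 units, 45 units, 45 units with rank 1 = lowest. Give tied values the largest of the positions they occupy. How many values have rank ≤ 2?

Sorted (ascending): 25, 45, 45, 47, 53, 55, 58, 79, 79
The 2 values of 45 occupy positions 2–3 → each gets rank 3.
The 2 values of 79 occupy positions 8–9 → each gets rank 9.
Ranks ≤ 2: {1} → 1 value.

1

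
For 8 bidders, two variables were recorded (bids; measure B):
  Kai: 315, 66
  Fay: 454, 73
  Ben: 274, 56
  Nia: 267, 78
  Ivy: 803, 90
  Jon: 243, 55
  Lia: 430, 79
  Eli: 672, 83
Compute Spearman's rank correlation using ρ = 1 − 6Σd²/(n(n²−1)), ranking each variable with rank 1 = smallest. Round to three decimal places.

Ranks of variable 1: 4, 6, 3, 2, 8, 1, 5, 7
Ranks of variable 2: 3, 4, 2, 5, 8, 1, 6, 7
d = r₁ − r₂: 1, 2, 1, -3, 0, 0, -1, 0
d²: 1, 4, 1, 9, 0, 0, 1, 0; Σd² = 16
ρ = 1 − 6·16/(8·63) = 1 − 96/504 = 0.810

0.810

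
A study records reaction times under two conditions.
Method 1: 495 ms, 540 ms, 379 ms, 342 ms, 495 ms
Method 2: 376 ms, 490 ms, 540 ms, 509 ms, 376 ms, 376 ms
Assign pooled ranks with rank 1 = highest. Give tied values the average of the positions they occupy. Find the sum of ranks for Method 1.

Sorted (descending): 540, 540, 509, 495, 495, 490, 379, 376, 376, 376, 342
The 2 values of 540 occupy positions 1–2 → average rank (1+2)/2 = 1.5.
The 2 values of 495 occupy positions 4–5 → average rank (4+5)/2 = 4.5.
The 3 values of 376 occupy positions 8–10 → average rank 9.
Method 1 values → pooled ranks: 495→4.5, 540→1.5, 379→7, 342→11, 495→4.5
Rank sum = 4.5 + 1.5 + 7 + 11 + 4.5 = 28.5

28.5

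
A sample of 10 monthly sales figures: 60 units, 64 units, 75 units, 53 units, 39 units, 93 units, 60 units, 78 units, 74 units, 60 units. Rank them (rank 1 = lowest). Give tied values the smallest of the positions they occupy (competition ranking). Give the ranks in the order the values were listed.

Sorted (ascending): 39, 53, 60, 60, 60, 64, 74, 75, 78, 93
The 3 values of 60 occupy positions 3–5 → each gets rank 3.

3, 6, 8, 2, 1, 10, 3, 9, 7, 3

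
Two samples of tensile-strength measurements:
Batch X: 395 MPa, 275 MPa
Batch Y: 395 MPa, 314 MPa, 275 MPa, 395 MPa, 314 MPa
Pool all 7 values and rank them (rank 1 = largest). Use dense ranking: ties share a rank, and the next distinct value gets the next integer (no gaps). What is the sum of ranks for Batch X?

Sorted (descending): 395, 395, 395, 314, 314, 275, 275
The 3 values of 395 share dense rank 1.
The 2 values of 314 share dense rank 2.
The 2 values of 275 share dense rank 3.
Batch X values → pooled ranks: 395→1, 275→3
Rank sum = 1 + 3 = 4

4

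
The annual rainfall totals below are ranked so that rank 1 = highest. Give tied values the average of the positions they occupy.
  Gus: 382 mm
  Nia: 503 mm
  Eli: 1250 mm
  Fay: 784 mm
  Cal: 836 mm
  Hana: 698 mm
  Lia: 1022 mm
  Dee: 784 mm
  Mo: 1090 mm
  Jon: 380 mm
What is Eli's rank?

1

Sorted (descending): 1250, 1090, 1022, 836, 784, 784, 698, 503, 382, 380
The 2 values of 784 occupy positions 5–6 → average rank (5+6)/2 = 5.5.
Eli has value 1250 mm → rank 1.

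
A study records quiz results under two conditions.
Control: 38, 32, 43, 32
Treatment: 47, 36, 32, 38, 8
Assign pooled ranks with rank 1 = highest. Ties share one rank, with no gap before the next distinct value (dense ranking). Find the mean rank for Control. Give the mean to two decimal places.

Sorted (descending): 47, 43, 38, 38, 36, 32, 32, 32, 8
The 2 values of 38 share dense rank 3.
The 3 values of 32 share dense rank 5.
Remaining distinct values take the next consecutive integers.
Control values → pooled ranks: 38→3, 32→5, 43→2, 32→5
Mean rank = (3 + 5 + 2 + 5) / 4 = 3.75

3.75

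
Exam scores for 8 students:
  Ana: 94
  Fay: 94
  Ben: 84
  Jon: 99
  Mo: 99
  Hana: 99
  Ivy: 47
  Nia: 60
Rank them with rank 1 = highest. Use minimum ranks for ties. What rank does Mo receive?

Sorted (descending): 99, 99, 99, 94, 94, 84, 60, 47
The 3 values of 99 occupy positions 1–3 → each gets rank 1.
The 2 values of 94 occupy positions 4–5 → each gets rank 4.
Mo has value 99 → rank 1.

1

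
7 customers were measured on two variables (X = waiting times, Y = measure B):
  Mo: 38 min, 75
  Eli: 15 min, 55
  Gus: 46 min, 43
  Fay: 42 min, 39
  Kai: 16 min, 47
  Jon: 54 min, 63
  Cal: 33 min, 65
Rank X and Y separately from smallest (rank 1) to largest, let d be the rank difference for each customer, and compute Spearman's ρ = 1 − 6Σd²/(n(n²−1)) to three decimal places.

Ranks of variable 1: 4, 1, 6, 5, 2, 7, 3
Ranks of variable 2: 7, 4, 2, 1, 3, 5, 6
d = r₁ − r₂: -3, -3, 4, 4, -1, 2, -3
d²: 9, 9, 16, 16, 1, 4, 9; Σd² = 64
ρ = 1 − 6·64/(7·48) = 1 − 384/336 = -0.143

-0.143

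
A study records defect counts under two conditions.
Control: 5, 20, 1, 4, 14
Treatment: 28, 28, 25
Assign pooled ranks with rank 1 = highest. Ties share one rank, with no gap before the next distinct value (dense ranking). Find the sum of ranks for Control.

25

Sorted (descending): 28, 28, 25, 20, 14, 5, 4, 1
The 2 values of 28 share dense rank 1.
Remaining distinct values take the next consecutive integers.
Control values → pooled ranks: 5→5, 20→3, 1→7, 4→6, 14→4
Rank sum = 5 + 3 + 7 + 6 + 4 = 25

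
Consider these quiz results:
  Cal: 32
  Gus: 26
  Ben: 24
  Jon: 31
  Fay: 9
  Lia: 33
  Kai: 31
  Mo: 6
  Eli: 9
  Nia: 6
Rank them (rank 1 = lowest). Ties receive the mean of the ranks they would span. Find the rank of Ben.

Sorted (ascending): 6, 6, 9, 9, 24, 26, 31, 31, 32, 33
The 2 values of 6 occupy positions 1–2 → average rank (1+2)/2 = 1.5.
The 2 values of 9 occupy positions 3–4 → average rank (3+4)/2 = 3.5.
The 2 values of 31 occupy positions 7–8 → average rank (7+8)/2 = 7.5.
Ben has value 24 → rank 5.

5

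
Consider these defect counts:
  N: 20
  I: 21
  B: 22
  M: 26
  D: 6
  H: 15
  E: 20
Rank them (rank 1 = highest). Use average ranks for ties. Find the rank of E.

Sorted (descending): 26, 22, 21, 20, 20, 15, 6
The 2 values of 20 occupy positions 4–5 → average rank (4+5)/2 = 4.5.
E has value 20 → rank 4.5.

4.5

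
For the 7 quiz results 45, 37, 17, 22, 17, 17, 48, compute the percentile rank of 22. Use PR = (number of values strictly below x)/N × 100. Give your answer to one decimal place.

42.9

N = 7.
Strictly below 22: 3. Equal to 22: 1.
PR = 3/7 × 100 = 42.9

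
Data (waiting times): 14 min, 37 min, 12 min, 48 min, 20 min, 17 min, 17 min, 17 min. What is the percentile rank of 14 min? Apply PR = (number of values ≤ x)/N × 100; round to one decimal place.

25.0

N = 8.
Strictly below 14: 1. Equal to 14: 1.
PR = 2/8 × 100 = 25.0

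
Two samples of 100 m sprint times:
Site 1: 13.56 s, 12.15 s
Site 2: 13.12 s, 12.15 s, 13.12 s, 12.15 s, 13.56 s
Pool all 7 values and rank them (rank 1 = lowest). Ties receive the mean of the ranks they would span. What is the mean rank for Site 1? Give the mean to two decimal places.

4.25

Sorted (ascending): 12.15, 12.15, 12.15, 13.12, 13.12, 13.56, 13.56
The 3 values of 12.15 occupy positions 1–3 → average rank 2.
The 2 values of 13.12 occupy positions 4–5 → average rank (4+5)/2 = 4.5.
The 2 values of 13.56 occupy positions 6–7 → average rank (6+7)/2 = 6.5.
Site 1 values → pooled ranks: 13.56→6.5, 12.15→2
Mean rank = (6.5 + 2) / 2 = 4.25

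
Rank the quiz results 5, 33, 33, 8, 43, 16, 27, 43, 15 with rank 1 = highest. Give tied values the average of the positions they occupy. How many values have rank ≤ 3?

2

Sorted (descending): 43, 43, 33, 33, 27, 16, 15, 8, 5
The 2 values of 43 occupy positions 1–2 → average rank (1+2)/2 = 1.5.
The 2 values of 33 occupy positions 3–4 → average rank (3+4)/2 = 3.5.
Ranks ≤ 3: {1.5, 1.5} → 2 values.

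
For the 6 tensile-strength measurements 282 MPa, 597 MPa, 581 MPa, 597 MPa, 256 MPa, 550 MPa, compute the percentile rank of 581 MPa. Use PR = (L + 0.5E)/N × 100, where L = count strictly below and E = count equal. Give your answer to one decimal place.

58.3

N = 6.
Strictly below 581: 3. Equal to 581: 1.
PR = (3 + 0.5·1)/6 × 100 = 58.3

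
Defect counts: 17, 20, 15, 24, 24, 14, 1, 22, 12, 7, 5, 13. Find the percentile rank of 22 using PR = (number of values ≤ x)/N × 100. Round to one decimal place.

N = 12.
Strictly below 22: 9. Equal to 22: 1.
PR = 10/12 × 100 = 83.3

83.3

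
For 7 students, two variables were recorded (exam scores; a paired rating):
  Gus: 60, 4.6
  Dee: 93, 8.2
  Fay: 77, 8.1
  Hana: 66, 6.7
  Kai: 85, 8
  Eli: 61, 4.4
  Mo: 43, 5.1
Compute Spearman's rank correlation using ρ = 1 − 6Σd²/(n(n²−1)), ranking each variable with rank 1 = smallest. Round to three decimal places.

Ranks of variable 1: 2, 7, 5, 4, 6, 3, 1
Ranks of variable 2: 2, 7, 6, 4, 5, 1, 3
d = r₁ − r₂: 0, 0, -1, 0, 1, 2, -2
d²: 0, 0, 1, 0, 1, 4, 4; Σd² = 10
ρ = 1 − 6·10/(7·48) = 1 − 60/336 = 0.821

0.821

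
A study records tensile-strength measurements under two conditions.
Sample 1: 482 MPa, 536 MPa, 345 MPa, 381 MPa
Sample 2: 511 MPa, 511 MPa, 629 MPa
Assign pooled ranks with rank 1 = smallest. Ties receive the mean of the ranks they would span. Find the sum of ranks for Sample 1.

12

Sorted (ascending): 345, 381, 482, 511, 511, 536, 629
The 2 values of 511 occupy positions 4–5 → average rank (4+5)/2 = 4.5.
Sample 1 values → pooled ranks: 482→3, 536→6, 345→1, 381→2
Rank sum = 3 + 6 + 1 + 2 = 12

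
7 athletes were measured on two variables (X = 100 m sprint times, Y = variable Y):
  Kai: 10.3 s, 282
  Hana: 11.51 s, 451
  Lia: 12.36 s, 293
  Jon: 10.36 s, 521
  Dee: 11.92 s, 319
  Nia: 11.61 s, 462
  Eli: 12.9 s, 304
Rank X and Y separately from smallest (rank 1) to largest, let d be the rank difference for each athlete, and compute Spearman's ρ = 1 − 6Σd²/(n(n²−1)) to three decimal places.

Ranks of variable 1: 1, 3, 6, 2, 5, 4, 7
Ranks of variable 2: 1, 5, 2, 7, 4, 6, 3
d = r₁ − r₂: 0, -2, 4, -5, 1, -2, 4
d²: 0, 4, 16, 25, 1, 4, 16; Σd² = 66
ρ = 1 − 6·66/(7·48) = 1 − 396/336 = -0.179

-0.179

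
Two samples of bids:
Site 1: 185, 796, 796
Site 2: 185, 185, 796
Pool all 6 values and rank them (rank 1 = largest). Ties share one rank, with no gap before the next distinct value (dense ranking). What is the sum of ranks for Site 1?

Sorted (descending): 796, 796, 796, 185, 185, 185
The 3 values of 796 share dense rank 1.
The 3 values of 185 share dense rank 2.
Site 1 values → pooled ranks: 185→2, 796→1, 796→1
Rank sum = 2 + 1 + 1 = 4

4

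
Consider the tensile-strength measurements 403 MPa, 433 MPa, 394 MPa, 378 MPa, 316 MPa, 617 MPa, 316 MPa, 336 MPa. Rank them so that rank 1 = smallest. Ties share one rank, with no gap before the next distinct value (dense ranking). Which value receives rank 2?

Sorted (ascending): 316, 316, 336, 378, 394, 403, 433, 617
The 2 values of 316 share dense rank 1.
Remaining distinct values take the next consecutive integers.
Rank 2 → value 336.

336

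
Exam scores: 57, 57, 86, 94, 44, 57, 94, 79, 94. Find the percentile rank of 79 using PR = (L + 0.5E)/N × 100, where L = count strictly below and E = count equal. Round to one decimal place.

50.0

N = 9.
Strictly below 79: 4. Equal to 79: 1.
PR = (4 + 0.5·1)/9 × 100 = 50.0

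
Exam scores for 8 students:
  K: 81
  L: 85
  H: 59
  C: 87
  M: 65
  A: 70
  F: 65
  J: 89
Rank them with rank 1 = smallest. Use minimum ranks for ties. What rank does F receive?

Sorted (ascending): 59, 65, 65, 70, 81, 85, 87, 89
The 2 values of 65 occupy positions 2–3 → each gets rank 2.
F has value 65 → rank 2.

2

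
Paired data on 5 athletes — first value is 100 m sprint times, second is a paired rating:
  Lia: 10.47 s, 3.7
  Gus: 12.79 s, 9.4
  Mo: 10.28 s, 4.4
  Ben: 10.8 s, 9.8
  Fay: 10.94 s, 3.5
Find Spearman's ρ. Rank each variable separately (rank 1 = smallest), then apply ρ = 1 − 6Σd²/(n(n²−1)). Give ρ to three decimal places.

0.100

Ranks of variable 1: 2, 5, 1, 3, 4
Ranks of variable 2: 2, 4, 3, 5, 1
d = r₁ − r₂: 0, 1, -2, -2, 3
d²: 0, 1, 4, 4, 9; Σd² = 18
ρ = 1 − 6·18/(5·24) = 1 − 108/120 = 0.100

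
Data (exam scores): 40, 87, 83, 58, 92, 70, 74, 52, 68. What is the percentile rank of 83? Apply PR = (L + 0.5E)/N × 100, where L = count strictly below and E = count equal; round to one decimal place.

N = 9.
Strictly below 83: 6. Equal to 83: 1.
PR = (6 + 0.5·1)/9 × 100 = 72.2

72.2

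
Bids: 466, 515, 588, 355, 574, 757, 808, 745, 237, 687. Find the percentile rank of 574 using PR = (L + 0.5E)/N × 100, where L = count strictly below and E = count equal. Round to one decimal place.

45.0

N = 10.
Strictly below 574: 4. Equal to 574: 1.
PR = (4 + 0.5·1)/10 × 100 = 45.0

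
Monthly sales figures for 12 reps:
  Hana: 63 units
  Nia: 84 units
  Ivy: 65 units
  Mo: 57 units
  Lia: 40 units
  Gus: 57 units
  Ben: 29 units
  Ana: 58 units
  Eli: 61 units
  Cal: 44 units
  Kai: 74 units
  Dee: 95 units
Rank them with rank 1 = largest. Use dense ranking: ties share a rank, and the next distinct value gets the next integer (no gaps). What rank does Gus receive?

8

Sorted (descending): 95, 84, 74, 65, 63, 61, 58, 57, 57, 44, 40, 29
The 2 values of 57 share dense rank 8.
Remaining distinct values take the next consecutive integers.
Gus has value 57 units → rank 8.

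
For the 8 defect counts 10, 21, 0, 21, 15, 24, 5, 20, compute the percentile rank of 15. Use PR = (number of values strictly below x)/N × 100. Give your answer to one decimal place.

37.5

N = 8.
Strictly below 15: 3. Equal to 15: 1.
PR = 3/8 × 100 = 37.5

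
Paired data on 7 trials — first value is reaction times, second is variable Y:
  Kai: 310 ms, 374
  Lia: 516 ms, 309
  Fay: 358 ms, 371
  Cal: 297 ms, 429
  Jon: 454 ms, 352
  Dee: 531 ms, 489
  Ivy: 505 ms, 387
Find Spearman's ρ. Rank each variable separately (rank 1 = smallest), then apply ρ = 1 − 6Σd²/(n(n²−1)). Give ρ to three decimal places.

Ranks of variable 1: 2, 6, 3, 1, 4, 7, 5
Ranks of variable 2: 4, 1, 3, 6, 2, 7, 5
d = r₁ − r₂: -2, 5, 0, -5, 2, 0, 0
d²: 4, 25, 0, 25, 4, 0, 0; Σd² = 58
ρ = 1 − 6·58/(7·48) = 1 − 348/336 = -0.036

-0.036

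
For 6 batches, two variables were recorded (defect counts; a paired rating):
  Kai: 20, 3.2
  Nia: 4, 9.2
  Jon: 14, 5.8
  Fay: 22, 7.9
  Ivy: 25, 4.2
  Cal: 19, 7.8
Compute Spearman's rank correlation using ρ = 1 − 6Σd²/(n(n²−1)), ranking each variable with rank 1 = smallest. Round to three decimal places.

-0.486

Ranks of variable 1: 4, 1, 2, 5, 6, 3
Ranks of variable 2: 1, 6, 3, 5, 2, 4
d = r₁ − r₂: 3, -5, -1, 0, 4, -1
d²: 9, 25, 1, 0, 16, 1; Σd² = 52
ρ = 1 − 6·52/(6·35) = 1 − 312/210 = -0.486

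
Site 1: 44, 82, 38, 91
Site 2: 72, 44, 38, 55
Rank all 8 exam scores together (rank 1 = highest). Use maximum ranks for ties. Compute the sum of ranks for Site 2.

Sorted (descending): 91, 82, 72, 55, 44, 44, 38, 38
The 2 values of 44 occupy positions 5–6 → each gets rank 6.
The 2 values of 38 occupy positions 7–8 → each gets rank 8.
Site 2 values → pooled ranks: 72→3, 44→6, 38→8, 55→4
Rank sum = 3 + 6 + 8 + 4 = 21

21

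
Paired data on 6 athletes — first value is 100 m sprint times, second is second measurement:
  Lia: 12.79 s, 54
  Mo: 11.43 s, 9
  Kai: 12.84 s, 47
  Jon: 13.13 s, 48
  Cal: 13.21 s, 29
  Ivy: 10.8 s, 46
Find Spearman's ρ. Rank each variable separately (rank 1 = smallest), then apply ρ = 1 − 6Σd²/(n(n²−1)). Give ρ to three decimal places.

0.143

Ranks of variable 1: 3, 2, 4, 5, 6, 1
Ranks of variable 2: 6, 1, 4, 5, 2, 3
d = r₁ − r₂: -3, 1, 0, 0, 4, -2
d²: 9, 1, 0, 0, 16, 4; Σd² = 30
ρ = 1 − 6·30/(6·35) = 1 − 180/210 = 0.143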